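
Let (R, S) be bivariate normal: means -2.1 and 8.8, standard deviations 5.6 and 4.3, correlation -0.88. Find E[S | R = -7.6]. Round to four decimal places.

12.5164

The regression of S on R has slope ρ·σ_S/σ_R and passes through (μ_R, μ_S).
E[S | R=-7.6] = 8.8 + (-0.88)·(4.3/5.6)·(-7.6 − (-2.1)) = 8.8 + (-0.67571)·(-5.5) = 12.5164.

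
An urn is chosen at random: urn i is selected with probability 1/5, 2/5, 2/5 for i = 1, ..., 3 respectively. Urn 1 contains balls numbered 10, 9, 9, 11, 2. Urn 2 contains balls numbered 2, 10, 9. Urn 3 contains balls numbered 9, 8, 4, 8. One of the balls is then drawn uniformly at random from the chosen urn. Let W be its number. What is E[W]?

E[W | urn 1] = (10+9+9+11+2)/5 = 41/5.
E[W | urn 2] = (2+10+9)/3 = 7.
E[W | urn 3] = (9+8+4+8)/4 = 29/4.
By the law of total expectation,
E[W] = (1/5)·(41/5) + (2/5)·(7) + (2/5)·(29/4) = 367/50.

367/50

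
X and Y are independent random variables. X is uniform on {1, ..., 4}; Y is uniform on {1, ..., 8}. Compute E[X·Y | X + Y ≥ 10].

Outcomes with X + Y ≥ 10: (2,8), (3,7), (3,8), (4,6), (4,7), (4,8), each with probability 1/32.
E[X·Y | X + Y ≥ 10] = (16 + 21 + 24 + 24 + 28 + 32) / 6 = 145/6.

145/6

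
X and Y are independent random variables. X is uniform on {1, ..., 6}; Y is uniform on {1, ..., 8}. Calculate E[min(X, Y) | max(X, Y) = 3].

9/5

P(max(X, Y) = 3) = 5/48.
Summing min(X,Y)·P(x,y) over outcomes with max(X, Y) = 3 gives 3/16.
E[min(X, Y) | max(X, Y) = 3] = (3/16) / (5/48) = 9/5.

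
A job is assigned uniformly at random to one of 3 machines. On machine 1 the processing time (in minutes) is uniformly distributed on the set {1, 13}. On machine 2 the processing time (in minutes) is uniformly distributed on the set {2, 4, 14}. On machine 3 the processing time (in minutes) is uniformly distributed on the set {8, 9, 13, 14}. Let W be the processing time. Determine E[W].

74/9

E[W | machine 1] = (1+13)/2 = 7.
E[W | machine 2] = (2+4+14)/3 = 20/3.
E[W | machine 3] = (8+9+13+14)/4 = 11.
By the law of total expectation,
E[W] = (1/3)·(7) + (1/3)·(20/3) + (1/3)·(11) = 74/9.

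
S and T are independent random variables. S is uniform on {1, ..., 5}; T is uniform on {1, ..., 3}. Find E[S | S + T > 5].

13/3

P(S + T > 5) = 2/5.
Summing S·P(x,y) over outcomes with S + T > 5 gives 26/15.
E[S | S + T > 5] = (26/15) / (2/5) = 13/3.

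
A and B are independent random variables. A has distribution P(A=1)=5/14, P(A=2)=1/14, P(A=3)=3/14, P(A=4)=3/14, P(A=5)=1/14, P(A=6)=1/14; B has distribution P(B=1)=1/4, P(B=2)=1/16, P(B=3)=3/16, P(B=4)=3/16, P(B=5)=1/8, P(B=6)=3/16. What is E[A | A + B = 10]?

32/7

P(A + B = 10) = 1/16.
Summing A·P(x,y) over outcomes with A + B = 10 gives 2/7.
E[A | A + B = 10] = (2/7) / (1/16) = 32/7.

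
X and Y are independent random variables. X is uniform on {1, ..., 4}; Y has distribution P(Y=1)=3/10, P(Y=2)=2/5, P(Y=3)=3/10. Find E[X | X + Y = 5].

3

P(X + Y = 5) = 1/4.
Summing X·P(x,y) over outcomes with X + Y = 5 gives 3/4.
E[X | X + Y = 5] = (3/4) / (1/4) = 3.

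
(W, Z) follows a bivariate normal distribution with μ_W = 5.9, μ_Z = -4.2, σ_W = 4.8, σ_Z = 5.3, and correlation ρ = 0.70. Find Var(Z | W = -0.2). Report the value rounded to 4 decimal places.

14.3259

The conditional variance in a bivariate normal is σ_Z²(1 − ρ²), independent of x.
Var(Z | W=-0.2) = (5.3)²·(1 − (0.70)²) = 28.09·0.51 = 14.3259.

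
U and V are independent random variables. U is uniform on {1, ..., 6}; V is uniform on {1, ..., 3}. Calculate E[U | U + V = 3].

3/2

Outcomes with U + V = 3: (1,2), (2,1), each with probability 1/18.
E[U | U + V = 3] = (1 + 2) / 2 = 3/2.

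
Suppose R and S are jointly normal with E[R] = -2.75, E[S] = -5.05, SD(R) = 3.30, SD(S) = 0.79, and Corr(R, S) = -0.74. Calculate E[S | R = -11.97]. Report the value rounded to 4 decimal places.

-3.4167

For a bivariate normal, E[S | R=x] = μ_S + ρ·(σ_S/σ_R)·(x − μ_R).
E[S | R=-11.97] = -5.05 + (-0.74)·(0.79/3.30)·(-11.97 − (-2.75)) = -5.05 + (-0.17715)·(-9.22) = -3.4167.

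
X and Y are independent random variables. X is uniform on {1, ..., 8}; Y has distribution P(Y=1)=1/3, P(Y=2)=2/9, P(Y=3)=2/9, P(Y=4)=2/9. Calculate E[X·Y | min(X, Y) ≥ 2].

15

P(min(X, Y) ≥ 2) = 7/12.
Summing XY·P(x,y) over outcomes with min(X, Y) ≥ 2 gives 35/4.
E[X·Y | min(X, Y) ≥ 2] = (35/4) / (7/12) = 15.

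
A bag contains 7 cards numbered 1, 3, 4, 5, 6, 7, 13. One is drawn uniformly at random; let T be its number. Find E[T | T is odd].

29/5

P(T is odd) = 5/7.
Σ over the event: 1·1/7 + 3·1/7 + 5·1/7 + 7·1/7 + 13·1/7 = 29/7.
E[T | T is odd] = (29/7) / (5/7) = 29/5.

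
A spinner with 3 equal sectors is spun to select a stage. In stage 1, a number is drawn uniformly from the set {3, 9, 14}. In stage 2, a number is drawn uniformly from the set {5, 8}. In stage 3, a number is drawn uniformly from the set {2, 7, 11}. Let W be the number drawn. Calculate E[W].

131/18

E[W | stage 1] = (3+9+14)/3 = 26/3.
E[W | stage 2] = (5+8)/2 = 13/2.
E[W | stage 3] = (2+7+11)/3 = 20/3.
By the law of total expectation,
E[W] = (1/3)·(26/3) + (1/3)·(13/2) + (1/3)·(20/3) = 131/18.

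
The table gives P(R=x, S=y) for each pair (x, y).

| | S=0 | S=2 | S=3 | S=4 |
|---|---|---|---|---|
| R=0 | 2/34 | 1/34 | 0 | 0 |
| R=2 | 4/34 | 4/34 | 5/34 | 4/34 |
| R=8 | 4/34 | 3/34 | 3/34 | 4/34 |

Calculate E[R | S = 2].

4

P(S = 2) = 4/17.
Σ R·P over the event = 0·(1/34) + 2·(4/34) + 8·(3/34) = 16/17.
E[R | S = 2] = (16/17) / (4/17) = 4.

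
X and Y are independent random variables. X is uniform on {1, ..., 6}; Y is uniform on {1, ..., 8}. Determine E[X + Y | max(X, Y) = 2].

Outcomes with max(X, Y) = 2: (1,2), (2,1), (2,2), each with probability 1/48.
E[X + Y | max(X, Y) = 2] = (3 + 3 + 4) / 3 = 10/3.

10/3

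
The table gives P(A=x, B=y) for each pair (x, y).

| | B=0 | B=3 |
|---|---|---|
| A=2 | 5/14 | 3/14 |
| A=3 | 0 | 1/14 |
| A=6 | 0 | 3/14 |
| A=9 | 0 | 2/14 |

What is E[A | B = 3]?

P(B = 3) = 9/14.
Σ A·P over the event = 2·(3/14) + 3·(1/14) + 6·(3/14) + 9·(2/14) = 45/14.
E[A | B = 3] = (45/14) / (9/14) = 5.

5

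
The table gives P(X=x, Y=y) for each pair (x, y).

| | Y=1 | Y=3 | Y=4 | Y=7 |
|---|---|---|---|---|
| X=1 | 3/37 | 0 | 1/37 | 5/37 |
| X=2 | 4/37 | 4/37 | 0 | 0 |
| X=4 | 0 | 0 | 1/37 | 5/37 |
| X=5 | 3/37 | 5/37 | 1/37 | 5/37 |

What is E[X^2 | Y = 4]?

14

P(Y = 4) = 3/37.
Σ X^2·P over the event = 1·(1/37) + 16·(1/37) + 25·(1/37) = 42/37.
E[X^2 | Y = 4] = (42/37) / (3/37) = 14.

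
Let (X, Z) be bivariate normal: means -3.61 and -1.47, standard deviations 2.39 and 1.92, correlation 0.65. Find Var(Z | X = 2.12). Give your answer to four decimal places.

Var(Z | X=x) = (1 − ρ²)·σ_Z².
Var(Z | X=2.12) = (1.92)²·(1 − (0.65)²) = 3.6864·0.5775 = 2.1289.

2.1289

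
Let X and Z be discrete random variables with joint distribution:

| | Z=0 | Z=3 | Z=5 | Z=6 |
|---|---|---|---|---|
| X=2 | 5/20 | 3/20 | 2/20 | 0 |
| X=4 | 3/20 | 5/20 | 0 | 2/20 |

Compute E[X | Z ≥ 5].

P(Z ≥ 5) = 1/5.
Summing X·P(X=x,Z=y) over the conditioning event gives 3/5.
E[X | Z ≥ 5] = (3/5) / (1/5) = 3.

3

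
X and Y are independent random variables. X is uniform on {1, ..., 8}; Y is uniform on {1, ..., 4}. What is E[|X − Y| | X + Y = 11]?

Outcomes with X + Y = 11: (7,4), (8,3), each with probability 1/32.
E[|X − Y| | X + Y = 11] = (3 + 5) / 2 = 4.

4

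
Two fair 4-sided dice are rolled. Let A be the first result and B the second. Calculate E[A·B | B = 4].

P(B = 4) = 1/4.
Summing AB·P(x,y) over outcomes with B = 4 gives 5/2.
E[A·B | B = 4] = (5/2) / (1/4) = 10.

10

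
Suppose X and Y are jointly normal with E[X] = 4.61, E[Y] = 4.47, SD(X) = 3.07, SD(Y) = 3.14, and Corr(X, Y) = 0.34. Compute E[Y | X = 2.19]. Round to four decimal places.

For a bivariate normal, E[Y | X=x] = μ_Y + ρ·(σ_Y/σ_X)·(x − μ_X).
E[Y | X=2.19] = 4.47 + (0.34)·(3.14/3.07)·(2.19 − (4.61)) = 4.47 + (0.34775)·(-2.42) = 3.6284.

3.6284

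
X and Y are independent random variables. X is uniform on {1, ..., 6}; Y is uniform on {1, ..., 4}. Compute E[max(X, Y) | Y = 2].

Outcomes with Y = 2: (1,2), (2,2), (3,2), (4,2), (5,2), (6,2), each with probability 1/24.
E[max(X, Y) | Y = 2] = (2 + 2 + 3 + 4 + 5 + 6) / 6 = 11/3.

11/3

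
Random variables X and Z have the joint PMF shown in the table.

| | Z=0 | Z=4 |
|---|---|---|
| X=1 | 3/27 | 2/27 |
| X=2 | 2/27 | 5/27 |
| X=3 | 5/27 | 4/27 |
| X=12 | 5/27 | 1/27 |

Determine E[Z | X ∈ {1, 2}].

P(X ∈ {1, 2}) = 4/9.
Σ Z·P over the event = 0·(3/27) + 4·(2/27) + 0·(2/27) + 4·(5/27) = 28/27.
E[Z | X ∈ {1, 2}] = (28/27) / (4/9) = 7/3.

7/3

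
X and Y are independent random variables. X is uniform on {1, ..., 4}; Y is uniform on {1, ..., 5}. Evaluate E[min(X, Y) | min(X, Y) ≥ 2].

P(min(X, Y) ≥ 2) = 3/5.
Summing min(X,Y)·P(x,y) over outcomes with min(X, Y) ≥ 2 gives 8/5.
E[min(X, Y) | min(X, Y) ≥ 2] = (8/5) / (3/5) = 8/3.

8/3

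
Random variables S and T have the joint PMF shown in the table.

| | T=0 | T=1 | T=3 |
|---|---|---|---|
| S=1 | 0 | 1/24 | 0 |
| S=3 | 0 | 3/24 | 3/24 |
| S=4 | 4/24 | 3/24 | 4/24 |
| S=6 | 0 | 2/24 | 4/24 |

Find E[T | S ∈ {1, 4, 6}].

P(S ∈ {1, 4, 6}) = 3/4.
Σ T·P over the event = 1·(1/24) + 0·(4/24) + 1·(3/24) + 3·(4/24) + 1·(2/24) + 3·(4/24) = 5/4.
E[T | S ∈ {1, 4, 6}] = (5/4) / (3/4) = 5/3.

5/3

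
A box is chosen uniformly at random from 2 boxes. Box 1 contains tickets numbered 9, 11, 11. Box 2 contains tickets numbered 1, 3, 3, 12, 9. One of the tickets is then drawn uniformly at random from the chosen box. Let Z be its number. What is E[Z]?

239/30

E[Z | box 1] = (9+11+11)/3 = 31/3.
E[Z | box 2] = (1+3+3+12+9)/5 = 28/5.
E[Z] = (1/2)·(31/3) + (1/2)·(28/5) = 239/30.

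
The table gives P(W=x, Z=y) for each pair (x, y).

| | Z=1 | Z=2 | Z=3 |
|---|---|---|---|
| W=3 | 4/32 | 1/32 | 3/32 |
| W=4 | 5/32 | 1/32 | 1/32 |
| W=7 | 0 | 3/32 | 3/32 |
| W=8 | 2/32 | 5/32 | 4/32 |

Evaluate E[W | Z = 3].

6

P(Z = 3) = 11/32.
Σ W·P over the event = 3·(3/32) + 4·(1/32) + 7·(3/32) + 8·(4/32) = 33/16.
E[W | Z = 3] = (33/16) / (11/32) = 6.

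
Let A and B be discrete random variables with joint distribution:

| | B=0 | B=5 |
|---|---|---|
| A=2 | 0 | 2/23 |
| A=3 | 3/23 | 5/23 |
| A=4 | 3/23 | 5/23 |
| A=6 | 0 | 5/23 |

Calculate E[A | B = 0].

P(B = 0) = 6/23.
Σ A·P over the event = 3·(3/23) + 4·(3/23) = 21/23.
E[A | B = 0] = (21/23) / (6/23) = 7/2.

7/2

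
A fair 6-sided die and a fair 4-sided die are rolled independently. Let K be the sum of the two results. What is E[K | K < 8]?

P(K < 8) = 3/4.
Σ over the event: 2·1/24 + 3·1/12 + 4·1/8 + 5·1/6 + 6·1/6 + 7·1/6 = 23/6.
E[K | K < 8] = (23/6) / (3/4) = 46/9.

46/9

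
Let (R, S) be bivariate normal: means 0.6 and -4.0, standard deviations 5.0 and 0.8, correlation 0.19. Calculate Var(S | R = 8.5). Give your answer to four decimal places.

Var(S | R=x) = (1 − ρ²)·σ_S².
Var(S | R=8.5) = (0.8)²·(1 − (0.19)²) = 0.64·0.9639 = 0.6169.

0.6169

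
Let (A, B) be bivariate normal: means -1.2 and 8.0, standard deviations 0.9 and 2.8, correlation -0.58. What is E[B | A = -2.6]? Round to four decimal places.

For a bivariate normal, E[B | A=x] = μ_B + ρ·(σ_B/σ_A)·(x − μ_A).
E[B | A=-2.6] = 8.0 + (-0.58)·(2.8/0.9)·(-2.6 − (-1.2)) = 8.0 + (-1.8044)·(-1.4) = 10.5262.

10.5262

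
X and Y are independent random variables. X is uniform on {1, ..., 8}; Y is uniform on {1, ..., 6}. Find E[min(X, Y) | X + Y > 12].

17/3

Outcomes with X + Y > 12: (7,6), (8,5), (8,6), each with probability 1/48.
E[min(X, Y) | X + Y > 12] = (6 + 5 + 6) / 3 = 17/3.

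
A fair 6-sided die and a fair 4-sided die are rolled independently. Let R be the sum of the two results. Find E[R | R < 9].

116/21

P(R < 9) = 7/8.
Σ over the event: 2·1/24 + 3·1/12 + 4·1/8 + 5·1/6 + 6·1/6 + 7·1/6 + 8·1/8 = 29/6.
E[R | R < 9] = (29/6) / (7/8) = 116/21.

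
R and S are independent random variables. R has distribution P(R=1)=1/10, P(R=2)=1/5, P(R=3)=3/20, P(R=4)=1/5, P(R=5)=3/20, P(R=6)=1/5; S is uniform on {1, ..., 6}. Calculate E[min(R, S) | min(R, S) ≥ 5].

37/7

P(min(R, S) ≥ 5) = 7/60.
Summing min(R,S)·P(x,y) over outcomes with min(R, S) ≥ 5 gives 37/60.
E[min(R, S) | min(R, S) ≥ 5] = (37/60) / (7/60) = 37/7.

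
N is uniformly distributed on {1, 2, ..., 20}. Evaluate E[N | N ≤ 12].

Given N ≤ 12, N is equally likely to be any of {1, 2, 3, 4, 5, 6, 7, 8, 9, 10, 11, 12}.
E[N | N ≤ 12] = (1 + 2 + 3 + 4 + 5 + 6 + 7 + 8 + 9 + 10 + 11 + 12) / 12 = 13/2.

13/2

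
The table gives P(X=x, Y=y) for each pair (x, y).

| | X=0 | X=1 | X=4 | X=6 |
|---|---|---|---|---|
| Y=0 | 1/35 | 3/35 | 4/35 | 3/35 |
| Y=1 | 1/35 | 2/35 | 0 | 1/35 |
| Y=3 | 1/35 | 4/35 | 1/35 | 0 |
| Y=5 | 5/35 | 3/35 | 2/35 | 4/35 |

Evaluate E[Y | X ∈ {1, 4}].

P(X ∈ {1, 4}) = 19/35.
Summing Y·P(X=x,Y=y) over the conditioning event gives 6/5.
E[Y | X ∈ {1, 4}] = (6/5) / (19/35) = 42/19.

42/19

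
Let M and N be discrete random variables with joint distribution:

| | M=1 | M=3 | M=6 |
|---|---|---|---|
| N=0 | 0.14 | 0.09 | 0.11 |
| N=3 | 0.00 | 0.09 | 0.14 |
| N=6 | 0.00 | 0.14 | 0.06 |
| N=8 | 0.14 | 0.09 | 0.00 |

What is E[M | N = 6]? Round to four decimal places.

3.9000

P(N = 6) = 0.20.
Σ M·P over the event = 3·(0.14) + 6·(0.06) = 0.78.
E[M | N = 6] = (0.78) / (0.20) = 3.9000.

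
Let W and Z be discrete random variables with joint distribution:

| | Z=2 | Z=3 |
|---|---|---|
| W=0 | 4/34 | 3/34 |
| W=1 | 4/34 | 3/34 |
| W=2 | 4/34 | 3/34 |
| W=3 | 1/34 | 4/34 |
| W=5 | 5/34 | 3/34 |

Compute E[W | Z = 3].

P(Z = 3) = 8/17.
Σ W·P over the event = 0·(3/34) + 1·(3/34) + 2·(3/34) + 3·(4/34) + 5·(3/34) = 18/17.
E[W | Z = 3] = (18/17) / (8/17) = 9/4.

9/4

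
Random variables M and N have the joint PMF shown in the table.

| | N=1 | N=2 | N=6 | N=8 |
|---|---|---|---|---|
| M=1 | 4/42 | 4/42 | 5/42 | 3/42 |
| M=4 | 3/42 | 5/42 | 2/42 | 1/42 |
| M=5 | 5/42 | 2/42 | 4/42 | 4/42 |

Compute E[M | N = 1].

41/12

P(N = 1) = 2/7.
Σ M·P over the event = 1·(4/42) + 4·(3/42) + 5·(5/42) = 41/42.
E[M | N = 1] = (41/42) / (2/7) = 41/12.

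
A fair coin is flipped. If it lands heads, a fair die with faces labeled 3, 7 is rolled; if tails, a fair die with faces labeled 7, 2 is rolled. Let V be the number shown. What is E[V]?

19/4

E[V | heads] = (3+7)/2 = 5.
E[V | tails] = (7+2)/2 = 9/2.
By the law of total expectation,
E[V] = (1/2)·(5) + (1/2)·(9/2) = 19/4.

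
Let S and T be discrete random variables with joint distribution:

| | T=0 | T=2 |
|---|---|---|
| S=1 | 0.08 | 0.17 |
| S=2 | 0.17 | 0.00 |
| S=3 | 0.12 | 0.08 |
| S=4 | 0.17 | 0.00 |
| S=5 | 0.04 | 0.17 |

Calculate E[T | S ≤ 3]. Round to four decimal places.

P(S ≤ 3) = 0.62.
Σ T·P over the event = 0·(0.08) + 2·(0.17) + 0·(0.17) + 0·(0.12) + 2·(0.08) = 0.50.
E[T | S ≤ 3] = (0.50) / (0.62) = 0.8065.

0.8065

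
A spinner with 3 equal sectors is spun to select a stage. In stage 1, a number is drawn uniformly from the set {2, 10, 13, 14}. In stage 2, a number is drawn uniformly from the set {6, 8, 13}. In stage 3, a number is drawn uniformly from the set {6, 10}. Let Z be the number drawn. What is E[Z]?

E[Z | stage 1] = (2+10+13+14)/4 = 39/4.
E[Z | stage 2] = (6+8+13)/3 = 9.
E[Z | stage 3] = (6+10)/2 = 8.
E[Z] = (1/3)·(39/4) + (1/3)·(9) + (1/3)·(8) = 107/12.

107/12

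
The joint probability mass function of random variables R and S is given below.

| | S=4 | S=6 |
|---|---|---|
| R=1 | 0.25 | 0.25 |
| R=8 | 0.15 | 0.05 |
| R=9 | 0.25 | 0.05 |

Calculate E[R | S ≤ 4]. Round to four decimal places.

P(S ≤ 4) = 0.65.
Σ R·P over the event = 1·(0.25) + 8·(0.15) + 9·(0.25) = 3.70.
E[R | S ≤ 4] = (3.70) / (0.65) = 5.6923.

5.6923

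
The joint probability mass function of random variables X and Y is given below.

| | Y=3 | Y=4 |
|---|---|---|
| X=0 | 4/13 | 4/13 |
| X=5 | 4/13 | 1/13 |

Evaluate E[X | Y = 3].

5/2

P(Y = 3) = 8/13.
Σ X·P over the event = 0·(4/13) + 5·(4/13) = 20/13.
E[X | Y = 3] = (20/13) / (8/13) = 5/2.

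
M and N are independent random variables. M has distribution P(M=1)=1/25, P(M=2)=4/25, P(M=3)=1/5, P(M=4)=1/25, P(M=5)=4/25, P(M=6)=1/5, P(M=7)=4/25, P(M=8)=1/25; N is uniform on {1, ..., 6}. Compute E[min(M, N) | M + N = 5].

P(M + N = 5) = 11/150.
Summing min(M,N)·P(x,y) over outcomes with M + N = 5 gives 2/15.
E[min(M, N) | M + N = 5] = (2/15) / (11/150) = 20/11.

20/11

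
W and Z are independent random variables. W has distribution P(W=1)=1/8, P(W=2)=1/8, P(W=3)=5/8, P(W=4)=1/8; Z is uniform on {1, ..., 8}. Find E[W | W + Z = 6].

P(W + Z = 6) = 1/8.
Summing W·P(x,y) over outcomes with W + Z = 6 gives 11/32.
E[W | W + Z = 6] = (11/32) / (1/8) = 11/4.

11/4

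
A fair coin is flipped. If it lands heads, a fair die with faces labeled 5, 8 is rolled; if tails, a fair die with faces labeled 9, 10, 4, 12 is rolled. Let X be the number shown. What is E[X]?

61/8

E[X | heads] = (5+8)/2 = 13/2.
E[X | tails] = (9+10+4+12)/4 = 35/4.
By the law of total expectation,
E[X] = (1/2)·(13/2) + (1/2)·(35/4) = 61/8.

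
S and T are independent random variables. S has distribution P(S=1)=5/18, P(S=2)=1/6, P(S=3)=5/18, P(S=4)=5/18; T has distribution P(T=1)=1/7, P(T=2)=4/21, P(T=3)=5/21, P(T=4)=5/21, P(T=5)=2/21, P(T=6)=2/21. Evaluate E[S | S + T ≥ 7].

449/137

P(S + T ≥ 7) = 137/378.
Summing S·P(x,y) over outcomes with S + T ≥ 7 gives 449/378.
E[S | S + T ≥ 7] = (449/378) / (137/378) = 449/137.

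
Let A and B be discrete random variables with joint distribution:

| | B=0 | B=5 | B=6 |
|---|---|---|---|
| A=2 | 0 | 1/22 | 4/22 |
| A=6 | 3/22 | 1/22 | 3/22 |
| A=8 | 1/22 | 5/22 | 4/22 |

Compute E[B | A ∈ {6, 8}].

P(A ∈ {6, 8}) = 17/22.
Σ B·P over the event = 0·(3/22) + 5·(1/22) + 6·(3/22) + 0·(1/22) + 5·(5/22) + 6·(4/22) = 36/11.
E[B | A ∈ {6, 8}] = (36/11) / (17/22) = 72/17.

72/17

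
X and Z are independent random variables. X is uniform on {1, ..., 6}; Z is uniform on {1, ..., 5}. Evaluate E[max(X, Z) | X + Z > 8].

11/2

P(X + Z > 8) = 1/5.
Summing max(X,Z)·P(x,y) over outcomes with X + Z > 8 gives 11/10.
E[max(X, Z) | X + Z > 8] = (11/10) / (1/5) = 11/2.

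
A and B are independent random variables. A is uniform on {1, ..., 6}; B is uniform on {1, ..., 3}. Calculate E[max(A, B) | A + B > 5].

44/9

Outcomes with A + B > 5: (3,3), (4,2), (4,3), (5,1), (5,2), (5,3), (6,1), (6,2), (6,3), each with probability 1/18.
E[max(A, B) | A + B > 5] = (3 + 4 + 4 + 5 + 5 + 5 + 6 + 6 + 6) / 9 = 44/9.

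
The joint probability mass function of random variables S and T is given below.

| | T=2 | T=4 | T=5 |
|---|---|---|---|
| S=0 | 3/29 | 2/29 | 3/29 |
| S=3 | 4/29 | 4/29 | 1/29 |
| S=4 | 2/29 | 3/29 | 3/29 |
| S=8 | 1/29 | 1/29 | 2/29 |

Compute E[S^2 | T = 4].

P(T = 4) = 10/29.
Σ S^2·P over the event = 0·(2/29) + 9·(4/29) + 16·(3/29) + 64·(1/29) = 148/29.
E[S^2 | T = 4] = (148/29) / (10/29) = 74/5.

74/5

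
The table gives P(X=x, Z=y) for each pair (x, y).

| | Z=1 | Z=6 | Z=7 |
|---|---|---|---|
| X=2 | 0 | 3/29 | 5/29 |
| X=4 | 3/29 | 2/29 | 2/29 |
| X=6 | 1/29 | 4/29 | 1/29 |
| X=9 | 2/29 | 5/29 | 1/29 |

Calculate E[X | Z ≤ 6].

119/20

P(Z ≤ 6) = 20/29.
Σ X·P over the event = 2·(3/29) + 4·(3/29) + 4·(2/29) + 6·(1/29) + 6·(4/29) + 9·(2/29) + 9·(5/29) = 119/29.
E[X | Z ≤ 6] = (119/29) / (20/29) = 119/20.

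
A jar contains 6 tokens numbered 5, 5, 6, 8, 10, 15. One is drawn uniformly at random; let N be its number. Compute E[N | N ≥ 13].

15

P(N ≥ 13) = 1/6.
Σ over the event: 15·1/6 = 5/2.
E[N | N ≥ 13] = (5/2) / (1/6) = 15.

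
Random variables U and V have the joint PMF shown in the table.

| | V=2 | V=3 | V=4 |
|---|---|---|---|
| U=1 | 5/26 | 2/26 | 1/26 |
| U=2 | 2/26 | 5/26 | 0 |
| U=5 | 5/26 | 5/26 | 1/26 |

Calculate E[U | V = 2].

17/6

P(V = 2) = 6/13.
Σ U·P over the event = 1·(5/26) + 2·(2/26) + 5·(5/26) = 17/13.
E[U | V = 2] = (17/13) / (6/13) = 17/6.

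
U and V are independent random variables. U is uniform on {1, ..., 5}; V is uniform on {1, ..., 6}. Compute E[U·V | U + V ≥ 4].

P(U + V ≥ 4) = 9/10.
Summing UV·P(x,y) over outcomes with U + V ≥ 4 gives 31/3.
E[U·V | U + V ≥ 4] = (31/3) / (9/10) = 310/27.

310/27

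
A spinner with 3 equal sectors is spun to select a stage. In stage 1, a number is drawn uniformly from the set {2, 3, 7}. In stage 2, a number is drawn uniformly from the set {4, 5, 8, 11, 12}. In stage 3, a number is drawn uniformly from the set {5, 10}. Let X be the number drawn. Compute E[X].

13/2

E[X | stage 1] = (2+3+7)/3 = 4.
E[X | stage 2] = (4+5+8+11+12)/5 = 8.
E[X | stage 3] = (5+10)/2 = 15/2.
E[X] = (1/3)·(4) + (1/3)·(8) + (1/3)·(15/2) = 13/2.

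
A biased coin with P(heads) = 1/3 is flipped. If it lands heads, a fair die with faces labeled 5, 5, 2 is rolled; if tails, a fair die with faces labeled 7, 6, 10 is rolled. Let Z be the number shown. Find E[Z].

58/9

E[Z | heads] = (5+5+2)/3 = 4.
E[Z | tails] = (7+6+10)/3 = 23/3.
E[Z] = (1/3)·(4) + (2/3)·(23/3) = 58/9.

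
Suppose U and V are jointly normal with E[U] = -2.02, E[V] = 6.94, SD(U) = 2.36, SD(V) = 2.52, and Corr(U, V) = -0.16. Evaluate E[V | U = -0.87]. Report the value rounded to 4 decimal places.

6.7435

The regression of V on U has slope ρ·σ_V/σ_U and passes through (μ_U, μ_V).
E[V | U=-0.87] = 6.94 + (-0.16)·(2.52/2.36)·(-0.87 − (-2.02)) = 6.94 + (-0.17085)·(1.15) = 6.7435.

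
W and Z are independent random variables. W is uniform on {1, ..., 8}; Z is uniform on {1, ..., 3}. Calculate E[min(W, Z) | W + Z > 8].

P(W + Z > 8) = 1/4.
Summing min(W,Z)·P(x,y) over outcomes with W + Z > 8 gives 7/12.
E[min(W, Z) | W + Z > 8] = (7/12) / (1/4) = 7/3.

7/3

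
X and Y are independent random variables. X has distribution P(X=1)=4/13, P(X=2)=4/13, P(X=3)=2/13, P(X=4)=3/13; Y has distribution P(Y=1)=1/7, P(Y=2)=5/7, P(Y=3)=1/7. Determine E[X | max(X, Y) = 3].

27/11

P(max(X, Y) = 3) = 22/91.
Summing X·P(x,y) over outcomes with max(X, Y) = 3 gives 54/91.
E[X | max(X, Y) = 3] = (54/91) / (22/91) = 27/11.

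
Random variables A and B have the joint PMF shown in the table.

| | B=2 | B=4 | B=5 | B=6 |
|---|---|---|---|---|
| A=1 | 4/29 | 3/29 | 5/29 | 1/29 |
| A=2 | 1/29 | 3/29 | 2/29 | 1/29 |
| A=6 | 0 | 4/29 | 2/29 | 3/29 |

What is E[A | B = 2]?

P(B = 2) = 5/29.
Σ A·P over the event = 1·(4/29) + 2·(1/29) = 6/29.
E[A | B = 2] = (6/29) / (5/29) = 6/5.

6/5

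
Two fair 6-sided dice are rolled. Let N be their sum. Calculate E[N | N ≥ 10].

P(N ≥ 10) = 1/6.
Σ over the event: 10·1/12 + 11·1/18 + 12·1/36 = 16/9.
E[N | N ≥ 10] = (16/9) / (1/6) = 32/3.

32/3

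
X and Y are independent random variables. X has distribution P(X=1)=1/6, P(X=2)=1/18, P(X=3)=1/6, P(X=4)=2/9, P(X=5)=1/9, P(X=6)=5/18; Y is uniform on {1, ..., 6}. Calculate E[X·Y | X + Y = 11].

30

P(X + Y = 11) = 7/108.
Summing XY·P(x,y) over outcomes with X + Y = 11 gives 35/18.
E[X·Y | X + Y = 11] = (35/18) / (7/108) = 30.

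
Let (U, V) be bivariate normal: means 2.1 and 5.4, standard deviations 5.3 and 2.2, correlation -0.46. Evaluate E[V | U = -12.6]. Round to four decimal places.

E[V | U=x] = μ_V + ρ(σ_V/σ_U)(x − μ_U) for jointly normal variables.
E[V | U=-12.6] = 5.4 + (-0.46)·(2.2/5.3)·(-12.6 − (2.1)) = 5.4 + (-0.190943)·(-14.7) = 8.2069.

8.2069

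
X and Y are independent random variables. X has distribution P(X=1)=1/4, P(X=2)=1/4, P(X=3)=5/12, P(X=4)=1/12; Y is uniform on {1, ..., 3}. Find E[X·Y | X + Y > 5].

65/7

P(X + Y > 5) = 7/36.
Summing XY·P(x,y) over outcomes with X + Y > 5 gives 65/36.
E[X·Y | X + Y > 5] = (65/36) / (7/36) = 65/7.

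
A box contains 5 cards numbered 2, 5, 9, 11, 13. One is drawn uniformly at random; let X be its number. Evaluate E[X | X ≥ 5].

P(X ≥ 5) = 4/5.
Σ over the event: 5·1/5 + 9·1/5 + 11·1/5 + 13·1/5 = 38/5.
E[X | X ≥ 5] = (38/5) / (4/5) = 19/2.

19/2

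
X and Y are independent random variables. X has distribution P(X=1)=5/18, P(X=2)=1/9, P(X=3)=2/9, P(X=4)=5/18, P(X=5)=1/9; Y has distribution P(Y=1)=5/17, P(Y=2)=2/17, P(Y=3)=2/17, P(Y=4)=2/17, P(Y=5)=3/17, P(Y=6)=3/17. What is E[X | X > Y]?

394/105

P(X > Y) = 35/102.
Summing X·P(x,y) over outcomes with X > Y gives 197/153.
E[X | X > Y] = (197/153) / (35/102) = 394/105.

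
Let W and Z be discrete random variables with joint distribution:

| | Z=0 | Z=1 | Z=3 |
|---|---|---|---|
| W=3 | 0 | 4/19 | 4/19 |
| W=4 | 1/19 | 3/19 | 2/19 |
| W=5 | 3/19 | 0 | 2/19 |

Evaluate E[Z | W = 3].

2

P(W = 3) = 8/19.
Σ Z·P over the event = 1·(4/19) + 3·(4/19) = 16/19.
E[Z | W = 3] = (16/19) / (8/19) = 2.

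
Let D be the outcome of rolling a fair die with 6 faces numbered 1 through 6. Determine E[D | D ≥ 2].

4

Given D ≥ 2, D is equally likely to be any of {2, 3, 4, 5, 6}.
E[D | D ≥ 2] = (2 + 3 + 4 + 5 + 6) / 5 = 4.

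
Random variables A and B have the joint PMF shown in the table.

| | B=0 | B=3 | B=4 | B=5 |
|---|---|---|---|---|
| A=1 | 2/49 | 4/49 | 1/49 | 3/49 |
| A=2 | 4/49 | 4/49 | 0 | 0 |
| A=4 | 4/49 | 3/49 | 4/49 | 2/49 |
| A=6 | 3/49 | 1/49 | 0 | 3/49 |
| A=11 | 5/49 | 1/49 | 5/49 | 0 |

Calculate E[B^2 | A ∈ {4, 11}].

115/12

P(A ∈ {4, 11}) = 24/49.
Σ B^2·P over the event = 0·(4/49) + 9·(3/49) + 16·(4/49) + 25·(2/49) + 0·(5/49) + 9·(1/49) + 16·(5/49) = 230/49.
E[B^2 | A ∈ {4, 11}] = (230/49) / (24/49) = 115/12.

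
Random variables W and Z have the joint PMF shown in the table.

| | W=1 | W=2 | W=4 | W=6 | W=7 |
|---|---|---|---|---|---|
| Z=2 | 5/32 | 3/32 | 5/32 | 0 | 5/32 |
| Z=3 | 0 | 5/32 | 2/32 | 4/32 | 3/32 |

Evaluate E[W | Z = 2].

11/3

P(Z = 2) = 9/16.
Σ W·P over the event = 1·(5/32) + 2·(3/32) + 4·(5/32) + 7·(5/32) = 33/16.
E[W | Z = 2] = (33/16) / (9/16) = 11/3.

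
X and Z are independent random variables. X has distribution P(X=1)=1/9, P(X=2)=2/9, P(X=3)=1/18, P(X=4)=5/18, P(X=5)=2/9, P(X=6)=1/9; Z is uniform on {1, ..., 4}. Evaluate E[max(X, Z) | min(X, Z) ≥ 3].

P(min(X, Z) ≥ 3) = 1/3.
Summing max(X,Z)·P(x,y) over outcomes with min(X, Z) ≥ 3 gives 37/24.
E[max(X, Z) | min(X, Z) ≥ 3] = (37/24) / (1/3) = 37/8.

37/8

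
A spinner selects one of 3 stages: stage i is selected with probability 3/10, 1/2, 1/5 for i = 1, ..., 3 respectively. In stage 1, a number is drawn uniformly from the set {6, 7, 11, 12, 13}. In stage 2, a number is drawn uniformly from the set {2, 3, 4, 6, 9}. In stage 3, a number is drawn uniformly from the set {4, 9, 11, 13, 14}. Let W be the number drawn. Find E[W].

369/50

E[W | stage 1] = (6+7+11+12+13)/5 = 49/5.
E[W | stage 2] = (2+3+4+6+9)/5 = 24/5.
E[W | stage 3] = (4+9+11+13+14)/5 = 51/5.
E[W] = (3/10)·(49/5) + (1/2)·(24/5) + (1/5)·(51/5) = 369/50.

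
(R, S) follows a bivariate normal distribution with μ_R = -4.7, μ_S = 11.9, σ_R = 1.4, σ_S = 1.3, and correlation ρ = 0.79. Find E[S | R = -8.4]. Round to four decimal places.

The regression of S on R has slope ρ·σ_S/σ_R and passes through (μ_R, μ_S).
E[S | R=-8.4] = 11.9 + (0.79)·(1.3/1.4)·(-8.4 − (-4.7)) = 11.9 + (0.73357)·(-3.7) = 9.1858.

9.1858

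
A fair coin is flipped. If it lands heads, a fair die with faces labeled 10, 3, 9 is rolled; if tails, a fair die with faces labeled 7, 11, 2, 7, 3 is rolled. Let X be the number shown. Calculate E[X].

E[X | heads] = (10+3+9)/3 = 22/3.
E[X | tails] = (7+11+2+7+3)/5 = 6.
E[X] = (1/2)·(22/3) + (1/2)·(6) = 20/3.

20/3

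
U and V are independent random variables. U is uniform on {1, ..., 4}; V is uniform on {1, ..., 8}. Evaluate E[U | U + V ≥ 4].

P(U + V ≥ 4) = 29/32.
Summing U·P(x,y) over outcomes with U + V ≥ 4 gives 19/8.
E[U | U + V ≥ 4] = (19/8) / (29/32) = 76/29.

76/29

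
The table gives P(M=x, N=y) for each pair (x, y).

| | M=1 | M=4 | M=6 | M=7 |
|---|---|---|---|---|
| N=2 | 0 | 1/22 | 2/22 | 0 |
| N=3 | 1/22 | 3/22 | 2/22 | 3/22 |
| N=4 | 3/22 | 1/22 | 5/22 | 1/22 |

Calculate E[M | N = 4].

22/5

P(N = 4) = 5/11.
Summing M·P(M=x,N=y) over the conditioning event gives 2.
E[M | N = 4] = (2) / (5/11) = 22/5.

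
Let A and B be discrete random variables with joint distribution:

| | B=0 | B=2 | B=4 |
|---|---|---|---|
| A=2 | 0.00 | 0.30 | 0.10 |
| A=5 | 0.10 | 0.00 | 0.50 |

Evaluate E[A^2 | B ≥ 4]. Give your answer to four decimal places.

21.5000

P(B ≥ 4) = 0.60.
Σ A^2·P over the event = 4·(0.10) + 25·(0.50) = 12.90.
E[A^2 | B ≥ 4] = (12.90) / (0.60) = 21.5000.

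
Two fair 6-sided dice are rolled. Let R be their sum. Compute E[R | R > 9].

P(R > 9) = 1/6.
Σ over the event: 10·1/12 + 11·1/18 + 12·1/36 = 16/9.
E[R | R > 9] = (16/9) / (1/6) = 32/3.

32/3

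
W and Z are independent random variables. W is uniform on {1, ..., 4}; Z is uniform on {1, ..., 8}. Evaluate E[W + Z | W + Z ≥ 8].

66/7

P(W + Z ≥ 8) = 7/16.
Summing (W+Z)·P(x,y) over outcomes with W + Z ≥ 8 gives 33/8.
E[W + Z | W + Z ≥ 8] = (33/8) / (7/16) = 66/7.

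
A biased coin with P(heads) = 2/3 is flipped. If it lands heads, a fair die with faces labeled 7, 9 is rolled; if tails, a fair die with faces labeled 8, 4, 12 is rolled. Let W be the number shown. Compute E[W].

E[W | heads] = (7+9)/2 = 8.
E[W | tails] = (8+4+12)/3 = 8.
E[W] = (2/3)·(8) + (1/3)·(8) = 8.

8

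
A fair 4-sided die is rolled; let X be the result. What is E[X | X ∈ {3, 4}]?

7/2

P(X ∈ {3, 4}) = 1/2.
Σ over the event: 3·1/4 + 4·1/4 = 7/4.
E[X | X ∈ {3, 4}] = (7/4) / (1/2) = 7/2.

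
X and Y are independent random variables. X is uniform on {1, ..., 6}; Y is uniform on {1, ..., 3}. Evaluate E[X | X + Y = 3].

3/2

Outcomes with X + Y = 3: (1,2), (2,1), each with probability 1/18.
E[X | X + Y = 3] = (1 + 2) / 2 = 3/2.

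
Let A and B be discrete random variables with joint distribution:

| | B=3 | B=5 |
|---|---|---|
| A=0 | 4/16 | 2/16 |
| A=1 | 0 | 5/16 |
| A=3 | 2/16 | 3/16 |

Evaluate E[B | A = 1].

P(A = 1) = 5/16.
Summing B·P(A=x,B=y) over the conditioning event gives 25/16.
E[B | A = 1] = (25/16) / (5/16) = 5.

5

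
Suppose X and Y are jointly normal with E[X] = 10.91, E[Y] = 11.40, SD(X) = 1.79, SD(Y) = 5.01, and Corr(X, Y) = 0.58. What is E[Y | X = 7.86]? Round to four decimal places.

For a bivariate normal, E[Y | X=x] = μ_Y + ρ·(σ_Y/σ_X)·(x − μ_X).
E[Y | X=7.86] = 11.40 + (0.58)·(5.01/1.79)·(7.86 − (10.91)) = 11.40 + (1.62335)·(-3.05) = 6.4488.

6.4488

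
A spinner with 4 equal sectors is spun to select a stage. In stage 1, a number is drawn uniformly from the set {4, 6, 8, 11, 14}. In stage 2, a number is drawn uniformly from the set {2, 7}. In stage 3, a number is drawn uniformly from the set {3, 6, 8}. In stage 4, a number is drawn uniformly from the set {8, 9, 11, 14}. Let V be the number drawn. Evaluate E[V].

E[V | stage 1] = (4+6+8+11+14)/5 = 43/5.
E[V | stage 2] = (2+7)/2 = 9/2.
E[V | stage 3] = (3+6+8)/3 = 17/3.
E[V | stage 4] = (8+9+11+14)/4 = 21/2.
By the law of total expectation,
E[V] = (1/4)·(43/5) + (1/4)·(9/2) + (1/4)·(17/3) + (1/4)·(21/2) = 439/60.

439/60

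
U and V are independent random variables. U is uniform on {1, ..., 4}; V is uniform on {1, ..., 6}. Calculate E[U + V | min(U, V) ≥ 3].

P(min(U, V) ≥ 3) = 1/3.
Summing (U+V)·P(x,y) over outcomes with min(U, V) ≥ 3 gives 8/3.
E[U + V | min(U, V) ≥ 3] = (8/3) / (1/3) = 8.

8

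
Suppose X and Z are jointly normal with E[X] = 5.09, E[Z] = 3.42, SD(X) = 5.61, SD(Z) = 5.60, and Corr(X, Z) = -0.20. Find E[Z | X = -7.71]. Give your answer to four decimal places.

5.9754

For a bivariate normal, E[Z | X=x] = μ_Z + ρ·(σ_Z/σ_X)·(x − μ_X).
E[Z | X=-7.71] = 3.42 + (-0.20)·(5.60/5.61)·(-7.71 − (5.09)) = 3.42 + (-0.19964)·(-12.8) = 5.9754.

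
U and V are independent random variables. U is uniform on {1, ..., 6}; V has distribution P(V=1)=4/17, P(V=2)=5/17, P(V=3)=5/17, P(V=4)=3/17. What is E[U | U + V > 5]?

269/58

P(U + V > 5) = 29/51.
Summing U·P(x,y) over outcomes with U + V > 5 gives 269/102.
E[U | U + V > 5] = (269/102) / (29/51) = 269/58.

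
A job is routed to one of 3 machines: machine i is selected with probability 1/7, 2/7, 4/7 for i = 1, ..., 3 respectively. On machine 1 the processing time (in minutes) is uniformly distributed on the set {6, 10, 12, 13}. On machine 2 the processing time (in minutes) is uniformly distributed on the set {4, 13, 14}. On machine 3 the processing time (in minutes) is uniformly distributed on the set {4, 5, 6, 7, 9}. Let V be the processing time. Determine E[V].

E[V | machine 1] = (6+10+12+13)/4 = 41/4.
E[V | machine 2] = (4+13+14)/3 = 31/3.
E[V | machine 3] = (4+5+6+7+9)/5 = 31/5.
By the law of total expectation,
E[V] = (1/7)·(41/4) + (2/7)·(31/3) + (4/7)·(31/5) = 3343/420.

3343/420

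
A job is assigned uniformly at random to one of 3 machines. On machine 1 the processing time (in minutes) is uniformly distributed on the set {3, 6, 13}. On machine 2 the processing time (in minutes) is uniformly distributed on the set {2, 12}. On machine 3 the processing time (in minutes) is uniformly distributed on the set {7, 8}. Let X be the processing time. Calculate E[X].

131/18

E[X | machine 1] = (3+6+13)/3 = 22/3.
E[X | machine 2] = (2+12)/2 = 7.
E[X | machine 3] = (7+8)/2 = 15/2.
E[X] = (1/3)·(22/3) + (1/3)·(7) + (1/3)·(15/2) = 131/18.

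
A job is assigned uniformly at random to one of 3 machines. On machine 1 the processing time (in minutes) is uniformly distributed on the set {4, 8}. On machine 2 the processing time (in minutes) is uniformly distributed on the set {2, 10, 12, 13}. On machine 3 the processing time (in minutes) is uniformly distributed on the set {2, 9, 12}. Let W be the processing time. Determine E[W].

275/36

E[W | machine 1] = (4+8)/2 = 6.
E[W | machine 2] = (2+10+12+13)/4 = 37/4.
E[W | machine 3] = (2+9+12)/3 = 23/3.
By the law of total expectation,
E[W] = (1/3)·(6) + (1/3)·(37/4) + (1/3)·(23/3) = 275/36.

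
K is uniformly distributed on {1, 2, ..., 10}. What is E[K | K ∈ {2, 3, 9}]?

14/3

P(K ∈ {2, 3, 9}) = 3/10.
Σ over the event: 2·1/10 + 3·1/10 + 9·1/10 = 7/5.
E[K | K ∈ {2, 3, 9}] = (7/5) / (3/10) = 14/3.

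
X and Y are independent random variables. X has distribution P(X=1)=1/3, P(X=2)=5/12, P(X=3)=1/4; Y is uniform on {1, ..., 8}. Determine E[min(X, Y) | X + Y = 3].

1

P(X + Y = 3) = 3/32.
Summing min(X,Y)·P(x,y) over outcomes with X + Y = 3 gives 3/32.
E[min(X, Y) | X + Y = 3] = (3/32) / (3/32) = 1.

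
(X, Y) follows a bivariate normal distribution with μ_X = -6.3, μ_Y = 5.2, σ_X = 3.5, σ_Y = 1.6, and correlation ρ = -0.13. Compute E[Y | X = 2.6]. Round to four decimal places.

E[Y | X=x] = μ_Y + ρ(σ_Y/σ_X)(x − μ_X) for jointly normal variables.
E[Y | X=2.6] = 5.2 + (-0.13)·(1.6/3.5)·(2.6 − (-6.3)) = 5.2 + (-0.059429)·(8.9) = 4.6711.

4.6711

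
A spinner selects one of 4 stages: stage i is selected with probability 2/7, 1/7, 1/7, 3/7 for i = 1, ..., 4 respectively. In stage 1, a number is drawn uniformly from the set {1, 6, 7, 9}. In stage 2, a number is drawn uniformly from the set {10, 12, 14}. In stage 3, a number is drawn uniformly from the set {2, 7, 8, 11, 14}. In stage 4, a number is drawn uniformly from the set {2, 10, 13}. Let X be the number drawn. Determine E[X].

E[X | stage 1] = (1+6+7+9)/4 = 23/4.
E[X | stage 2] = (10+12+14)/3 = 12.
E[X | stage 3] = (2+7+8+11+14)/5 = 42/5.
E[X | stage 4] = (2+10+13)/3 = 25/3.
E[X] = (2/7)·(23/4) + (1/7)·(12) + (1/7)·(42/5) + (3/7)·(25/3) = 569/70.

569/70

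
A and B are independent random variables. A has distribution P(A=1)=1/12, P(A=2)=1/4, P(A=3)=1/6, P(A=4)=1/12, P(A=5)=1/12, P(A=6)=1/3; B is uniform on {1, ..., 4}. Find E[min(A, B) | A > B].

P(A > B) = 5/8.
Summing min(A,B)·P(x,y) over outcomes with A > B gives 65/48.
E[min(A, B) | A > B] = (65/48) / (5/8) = 13/6.

13/6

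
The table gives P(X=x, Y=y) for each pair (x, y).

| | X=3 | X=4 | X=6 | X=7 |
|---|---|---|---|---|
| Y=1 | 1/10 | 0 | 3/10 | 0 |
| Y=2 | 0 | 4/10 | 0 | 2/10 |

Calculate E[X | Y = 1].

21/4

P(Y = 1) = 2/5.
Summing X·P(X=x,Y=y) over the conditioning event gives 21/10.
E[X | Y = 1] = (21/10) / (2/5) = 21/4.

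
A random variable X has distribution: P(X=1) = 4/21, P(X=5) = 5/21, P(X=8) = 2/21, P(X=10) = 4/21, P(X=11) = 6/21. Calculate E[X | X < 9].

45/11

P(X < 9) = 11/21.
Σ over the event: 1·4/21 + 5·5/21 + 8·2/21 = 15/7.
E[X | X < 9] = (15/7) / (11/21) = 45/11.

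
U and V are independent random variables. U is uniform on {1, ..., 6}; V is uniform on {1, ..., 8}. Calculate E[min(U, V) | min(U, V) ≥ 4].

P(min(U, V) ≥ 4) = 5/16.
Summing min(U,V)·P(x,y) over outcomes with min(U, V) ≥ 4 gives 71/48.
E[min(U, V) | min(U, V) ≥ 4] = (71/48) / (5/16) = 71/15.

71/15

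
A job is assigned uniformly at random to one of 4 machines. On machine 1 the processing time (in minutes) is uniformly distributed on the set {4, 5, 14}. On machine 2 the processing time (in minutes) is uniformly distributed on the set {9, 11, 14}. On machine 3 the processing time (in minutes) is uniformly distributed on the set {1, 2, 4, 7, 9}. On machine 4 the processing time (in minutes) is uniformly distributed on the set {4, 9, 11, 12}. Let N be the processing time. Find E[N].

163/20

E[N | machine 1] = (4+5+14)/3 = 23/3.
E[N | machine 2] = (9+11+14)/3 = 34/3.
E[N | machine 3] = (1+2+4+7+9)/5 = 23/5.
E[N | machine 4] = (4+9+11+12)/4 = 9.
E[N] = (1/4)·(23/3) + (1/4)·(34/3) + (1/4)·(23/5) + (1/4)·(9) = 163/20.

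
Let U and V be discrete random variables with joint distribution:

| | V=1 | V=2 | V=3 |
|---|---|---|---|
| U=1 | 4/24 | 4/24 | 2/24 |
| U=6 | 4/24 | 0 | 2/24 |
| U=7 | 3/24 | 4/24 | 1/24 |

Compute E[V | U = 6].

5/3

P(U = 6) = 1/4.
Summing V·P(U=x,V=y) over the conditioning event gives 5/12.
E[V | U = 6] = (5/12) / (1/4) = 5/3.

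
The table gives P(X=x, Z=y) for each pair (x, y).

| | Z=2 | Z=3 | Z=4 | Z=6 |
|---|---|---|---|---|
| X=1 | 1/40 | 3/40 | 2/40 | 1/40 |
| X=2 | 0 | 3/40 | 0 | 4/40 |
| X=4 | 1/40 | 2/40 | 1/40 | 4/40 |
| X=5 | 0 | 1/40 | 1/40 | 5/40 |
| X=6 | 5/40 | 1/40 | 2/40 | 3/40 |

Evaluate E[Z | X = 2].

33/7

P(X = 2) = 7/40.
Summing Z·P(X=x,Z=y) over the conditioning event gives 33/40.
E[Z | X = 2] = (33/40) / (7/40) = 33/7.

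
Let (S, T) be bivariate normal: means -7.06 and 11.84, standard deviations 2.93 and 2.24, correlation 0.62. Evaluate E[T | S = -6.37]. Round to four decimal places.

12.1671

E[T | S=x] = μ_T + ρ(σ_T/σ_S)(x − μ_S) for jointly normal variables.
E[T | S=-6.37] = 11.84 + (0.62)·(2.24/2.93)·(-6.37 − (-7.06)) = 11.84 + (0.47399)·(0.69) = 12.1671.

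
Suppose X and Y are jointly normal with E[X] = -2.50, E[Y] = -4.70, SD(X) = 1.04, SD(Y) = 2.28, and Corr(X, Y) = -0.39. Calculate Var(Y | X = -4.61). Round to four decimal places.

4.4077

Var(Y | X=x) = (1 − ρ²)·σ_Y².
Var(Y | X=-4.61) = (2.28)²·(1 − (-0.39)²) = 5.1984·0.8479 = 4.4077.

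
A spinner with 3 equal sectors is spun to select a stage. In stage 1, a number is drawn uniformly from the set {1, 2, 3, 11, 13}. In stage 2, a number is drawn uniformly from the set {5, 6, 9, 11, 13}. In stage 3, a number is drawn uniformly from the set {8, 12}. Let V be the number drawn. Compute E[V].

E[V | stage 1] = (1+2+3+11+13)/5 = 6.
E[V | stage 2] = (5+6+9+11+13)/5 = 44/5.
E[V | stage 3] = (8+12)/2 = 10.
By the law of total expectation,
E[V] = (1/3)·(6) + (1/3)·(44/5) + (1/3)·(10) = 124/15.

124/15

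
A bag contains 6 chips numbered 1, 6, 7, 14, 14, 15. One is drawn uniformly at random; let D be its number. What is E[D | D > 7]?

P(D > 7) = 1/2.
Σ over the event: 14·1/3 + 15·1/6 = 43/6.
E[D | D > 7] = (43/6) / (1/2) = 43/3.

43/3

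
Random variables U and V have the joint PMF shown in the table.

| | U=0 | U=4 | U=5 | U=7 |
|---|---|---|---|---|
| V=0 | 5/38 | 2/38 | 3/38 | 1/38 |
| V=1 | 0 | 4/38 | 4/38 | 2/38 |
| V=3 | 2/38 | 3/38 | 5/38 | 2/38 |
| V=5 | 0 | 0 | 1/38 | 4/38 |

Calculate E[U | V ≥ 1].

P(V ≥ 1) = 27/38.
Summing U·P(U=x,V=y) over the conditioning event gives 67/19.
E[U | V ≥ 1] = (67/19) / (27/38) = 134/27.

134/27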